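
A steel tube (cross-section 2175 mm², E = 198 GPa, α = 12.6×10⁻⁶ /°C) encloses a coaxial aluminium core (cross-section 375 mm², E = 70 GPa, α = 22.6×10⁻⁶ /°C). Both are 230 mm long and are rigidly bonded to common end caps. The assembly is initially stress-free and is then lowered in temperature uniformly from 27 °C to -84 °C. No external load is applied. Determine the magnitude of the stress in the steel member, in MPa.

σ ≈ 12.6 MPa (compressive)

The aluminium has the larger α, so on cooling it would change length more than the steel if both were free. The rigid plates force a common final length, so the aluminium is put into tension and the steel into compression, with equal and opposite forces P (no external load).
Compatibility of the two members (thermal + elastic change equal): (α₁ − α₂)ΔT = P·[1/(A₁E₁) + 1/(A₂E₂)].
|α₁ − α₂|·ΔT = 10×10⁻⁶ × 111 = 0.00111.
1/(A₁E₁) + 1/(A₂E₂) = 1/(2175×198×10³) + 1/(375×70×10³) = 4.042×10⁻⁸ N⁻¹.
So P = 0.00111 / 4.042×10⁻⁸ = 27.46 kN.
σ_{steel} = P/A₁ = 27460/2175 = 12.63 MPa, compressive.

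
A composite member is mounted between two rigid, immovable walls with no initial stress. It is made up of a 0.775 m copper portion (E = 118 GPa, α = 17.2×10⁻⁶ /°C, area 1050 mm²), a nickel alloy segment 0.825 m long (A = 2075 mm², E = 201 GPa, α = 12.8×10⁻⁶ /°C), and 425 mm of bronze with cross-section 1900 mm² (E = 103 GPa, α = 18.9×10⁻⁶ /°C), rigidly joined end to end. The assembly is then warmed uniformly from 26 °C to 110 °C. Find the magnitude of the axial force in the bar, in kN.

With the walls removed the bar would change length by δ_free = Σ αᵢΔT Lᵢ = 17.2×10⁻⁶×84×775 + 12.8×10⁻⁶×84×825 + 18.9×10⁻⁶×84×425 = 2.681 mm.
Since the ends are fixed, an axial force P builds up, equal in every segment, with P · Σ Lᵢ/(AᵢEᵢ) = δ_free.
Σ Lᵢ/(AᵢEᵢ) = 775/(1050×118×10³) + 825/(2075×201×10³) + 425/(1900×103×10³) = 1.04×10⁻⁵ mm/N.
P = 2.681 / 1.04×10⁻⁵ = 257700 N = 257.7 kN, compressive.

P ≈ 258 kN (compressive)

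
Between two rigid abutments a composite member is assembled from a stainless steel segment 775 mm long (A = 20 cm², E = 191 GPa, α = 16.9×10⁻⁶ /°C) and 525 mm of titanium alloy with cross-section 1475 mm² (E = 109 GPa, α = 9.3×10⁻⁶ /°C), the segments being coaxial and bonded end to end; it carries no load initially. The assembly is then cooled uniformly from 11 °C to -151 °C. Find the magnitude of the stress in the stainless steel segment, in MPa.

σ ≈ 275 MPa (tensile)

If the supports were absent, the total length change would be Σ αᵢΔT Lᵢ = 16.9×10⁻⁶×162×775 + 9.3×10⁻⁶×162×525 = 2.913 mm.
The walls prevent any net length change, so an axial force P (same in every segment) develops. Compatibility: P · Σ Lᵢ/(AᵢEᵢ) = δ_free.
Σ Lᵢ/(AᵢEᵢ) = 775/(2000×191×10³) + 525/(1475×109×10³) = 5.294×10⁻⁶ mm/N.
Hence P = δ_free / Σ(L/AE) = 2.913/5.294×10⁻⁶ = 550.2 kN (tensile).
σ_{stainless steel} = P / A = 550200 / 2000 = 275.1 MPa.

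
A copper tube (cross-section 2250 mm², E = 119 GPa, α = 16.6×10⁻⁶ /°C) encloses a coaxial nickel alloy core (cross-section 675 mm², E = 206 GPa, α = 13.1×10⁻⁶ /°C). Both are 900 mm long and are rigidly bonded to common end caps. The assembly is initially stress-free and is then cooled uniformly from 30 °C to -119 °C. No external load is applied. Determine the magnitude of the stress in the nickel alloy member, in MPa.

Equilibrium of a rigid end plate with no external load gives equal and opposite internal forces ±P in the two members. Since α_{copper} > α_{nickel alloy}, cooling drives the copper into tension and the nickel alloy into compression.
Compatibility of the two members (thermal + elastic change equal): (α₁ − α₂)ΔT = P·[1/(A₁E₁) + 1/(A₂E₂)].
|α₁ − α₂|·ΔT = 3.5×10⁻⁶ × 149 = 0.0005215.
1/(A₁E₁) + 1/(A₂E₂) = 1/(2250×119×10³) + 1/(675×206×10³) = 1.093×10⁻⁸ N⁻¹.
P = 0.0005215 / 1.093×10⁻⁸ = 47730 N = 47.73 kN.
σ_{nickel alloy} = P/A₂ = 47730/675 = 70.71 MPa, compressive.

σ ≈ 70.7 MPa (compressive)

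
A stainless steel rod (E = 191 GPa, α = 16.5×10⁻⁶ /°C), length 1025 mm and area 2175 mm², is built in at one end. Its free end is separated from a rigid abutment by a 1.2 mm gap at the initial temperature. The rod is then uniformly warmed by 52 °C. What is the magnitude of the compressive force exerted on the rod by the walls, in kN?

Free thermal elongation = αΔT L = 16.5×10⁻⁶ × 52 × 1025 = 0.8794 mm.
Since δ_free = 0.879 mm is less than the 1.2 mm gap, the rod never touches the wall. No axial force develops.

P ≈ 0 kN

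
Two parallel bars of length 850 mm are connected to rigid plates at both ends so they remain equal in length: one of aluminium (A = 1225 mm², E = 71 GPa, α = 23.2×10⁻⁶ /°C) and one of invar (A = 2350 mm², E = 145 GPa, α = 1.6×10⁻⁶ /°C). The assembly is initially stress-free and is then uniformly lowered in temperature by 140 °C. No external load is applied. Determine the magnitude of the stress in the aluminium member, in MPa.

The aluminium has the larger α, so on cooling it would change length more than the invar if both were free. The rigid plates force a common final length, so the aluminium is put into tension and the invar into compression, with equal and opposite forces P (no external load).
Compatibility of the two members (thermal + elastic change equal): (α₁ − α₂)ΔT = P·[1/(A₁E₁) + 1/(A₂E₂)].
|α₁ − α₂|·ΔT = 21.6×10⁻⁶ × 140 = 0.003024.
1/(A₁E₁) + 1/(A₂E₂) = 1/(1225×71×10³) + 1/(2350×145×10³) = 1.443×10⁻⁸ N⁻¹.
So P = 0.003024 / 1.443×10⁻⁸ = 209.5 kN.
σ_{aluminium} = P/A₁ = 209500/1225 = 171 MPa, tensile.

σ ≈ 171 MPa (tensile)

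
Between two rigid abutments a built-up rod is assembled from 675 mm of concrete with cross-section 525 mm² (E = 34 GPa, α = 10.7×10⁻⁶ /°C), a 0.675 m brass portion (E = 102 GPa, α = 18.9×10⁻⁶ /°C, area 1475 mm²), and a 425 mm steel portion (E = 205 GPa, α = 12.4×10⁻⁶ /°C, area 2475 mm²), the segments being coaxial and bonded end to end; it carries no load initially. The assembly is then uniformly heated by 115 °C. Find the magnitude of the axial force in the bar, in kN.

With the walls removed the bar would change length by δ_free = Σ αᵢΔT Lᵢ = 10.7×10⁻⁶×115×675 + 18.9×10⁻⁶×115×675 + 12.4×10⁻⁶×115×425 = 2.904 mm.
The walls prevent any net length change, so an axial force P (same in every segment) develops. Compatibility: P · Σ Lᵢ/(AᵢEᵢ) = δ_free.
The series flexibility is Σ Lᵢ/(AᵢEᵢ) = 675/(525×34×10³) + 675/(1475×102×10³) + 425/(2475×205×10³) = 4.314×10⁻⁵ mm/N.
Hence P = δ_free / Σ(L/AE) = 2.904/4.314×10⁻⁵ = 67.31 kN (compressive).

P ≈ 67.3 kN (compressive)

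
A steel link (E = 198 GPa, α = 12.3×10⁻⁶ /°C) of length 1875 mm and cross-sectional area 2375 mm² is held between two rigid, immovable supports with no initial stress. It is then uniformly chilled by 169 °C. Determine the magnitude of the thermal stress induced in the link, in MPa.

With length fixed, the mechanical strain must cancel the thermal strain αΔT = 12.3×10⁻⁶ × 169 = 2078.7×10⁻⁶.
The stress required to suppress this strain is σ = Eε = 198×10³ × 2078.7×10⁻⁶ = 411.6 MPa, tensile since the link is trying to contract.

σ ≈ 412 MPa (tensile)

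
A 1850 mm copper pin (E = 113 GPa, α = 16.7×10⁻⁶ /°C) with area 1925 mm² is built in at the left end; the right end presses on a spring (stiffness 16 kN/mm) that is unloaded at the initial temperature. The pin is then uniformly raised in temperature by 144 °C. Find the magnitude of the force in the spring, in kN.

P ≈ 62.7 kN

The unrestrained thermal change is αΔT L = 16.7×10⁻⁶ × 144 × 1850 = 4.449 mm.
Let P be the compressive force at the spring. The pin shortens elastically by PL/(AE) and the spring compresses by P/k; together these equal δ_free.
So P = δ_free / [L/(AE) + 1/k] = 4.449 / [ 1850/(1925×113×10³) + 1/(16×10³) ].
P = 4.449 / 7.1×10⁻⁵ = 62660 N.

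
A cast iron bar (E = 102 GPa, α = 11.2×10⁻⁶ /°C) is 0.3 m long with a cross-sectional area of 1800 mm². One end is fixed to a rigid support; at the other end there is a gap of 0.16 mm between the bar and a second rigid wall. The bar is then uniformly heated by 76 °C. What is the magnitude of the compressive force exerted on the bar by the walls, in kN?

P ≈ 58.4 kN

If the wall were absent the bar would grow by αΔT L = 11.2×10⁻⁶ × 76 × 300 = 0.2554 mm.
This exceeds the 0.16 mm gap, so the wall pushes back. The portion of expansion that must be recovered elastically is δ_free − gap = 0.2554 − 0.16 = 0.09536 mm.
That suppressed elongation corresponds to σ = E·Δ/L = 102×10³ × 0.09536/300 = 32.42 MPa.
Force on the wall = σA = 32.42 × 1800 mm² = 58.36 kN.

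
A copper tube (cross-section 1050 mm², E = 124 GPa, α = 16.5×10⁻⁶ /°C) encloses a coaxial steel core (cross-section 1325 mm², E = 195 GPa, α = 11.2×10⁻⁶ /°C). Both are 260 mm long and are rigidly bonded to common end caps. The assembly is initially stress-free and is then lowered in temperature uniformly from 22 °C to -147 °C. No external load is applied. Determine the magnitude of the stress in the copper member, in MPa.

σ ≈ 73.9 MPa (tensile)

Equilibrium of a rigid end plate with no external load gives equal and opposite internal forces ±P in the two members. Since α_{copper} > α_{steel}, cooling drives the copper into tension and the steel into compression.
Equating the net (thermal + elastic) strains gives |α₁ − α₂|·ΔT = P·[1/(A₁E₁) + 1/(A₂E₂)].
|α₁ − α₂|·ΔT = 5.3×10⁻⁶ × 169 = 0.0008957.
1/(A₁E₁) + 1/(A₂E₂) = 1/(1050×124×10³) + 1/(1325×195×10³) = 1.155×10⁻⁸ N⁻¹.
P = 0.0008957 / 1.155×10⁻⁸ = 77540 N = 77.54 kN.
σ_{copper} = P/A₁ = 77540/1050 = 73.85 MPa, tensile.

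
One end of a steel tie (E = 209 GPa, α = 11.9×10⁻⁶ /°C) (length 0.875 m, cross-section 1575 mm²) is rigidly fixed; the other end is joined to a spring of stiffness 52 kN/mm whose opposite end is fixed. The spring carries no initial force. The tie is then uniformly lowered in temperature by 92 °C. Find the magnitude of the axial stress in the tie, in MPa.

If the spring were absent the tie would shorten by αΔT L = 11.9×10⁻⁶ × 92 × 875 = 0.9579 mm.
With a force P in the spring, the elastic change of the tie is PL/(AE) and that of the spring is P/k; compatibility requires their sum to equal δ_free.
P [ L/(AE) + 1/k ] = δ_free → P [ 875/(1575×209×10³) + 1/(52×10³) ] = 0.9579.
P = 0.9579 / 2.189×10⁻⁵ = 43760 N.
σ = P/A = 43760/1575 = 27.79 MPa.

σ ≈ 27.8 MPa (tensile)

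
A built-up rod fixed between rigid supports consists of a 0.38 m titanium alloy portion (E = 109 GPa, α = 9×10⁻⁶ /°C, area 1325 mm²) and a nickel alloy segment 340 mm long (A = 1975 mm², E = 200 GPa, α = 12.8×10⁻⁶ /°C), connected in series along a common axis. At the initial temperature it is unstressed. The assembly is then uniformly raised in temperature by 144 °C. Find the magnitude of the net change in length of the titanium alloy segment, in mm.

With the walls removed the bar would change length by δ_free = Σ αᵢΔT Lᵢ = 9×10⁻⁶×144×380 + 12.8×10⁻⁶×144×340 = 1.119 mm.
Since the ends are fixed, an axial force P builds up, equal in every segment, with P · Σ Lᵢ/(AᵢEᵢ) = δ_free.
The series flexibility is Σ Lᵢ/(AᵢEᵢ) = 380/(1325×109×10³) + 340/(1975×200×10³) = 3.492×10⁻⁶ mm/N.
Hence P = δ_free / Σ(L/AE) = 1.119/3.492×10⁻⁶ = 320.5 kN (compressive).
For the titanium alloy segment, free thermal change = 9×10⁻⁶×144×380 = 0.4925 mm and elastic change from P = 320500×380/(1325×109×10³) = 0.8433 mm; these oppose, so the net change is 0.351 mm (segment shortens).

|ΔL| ≈ 0.351 mm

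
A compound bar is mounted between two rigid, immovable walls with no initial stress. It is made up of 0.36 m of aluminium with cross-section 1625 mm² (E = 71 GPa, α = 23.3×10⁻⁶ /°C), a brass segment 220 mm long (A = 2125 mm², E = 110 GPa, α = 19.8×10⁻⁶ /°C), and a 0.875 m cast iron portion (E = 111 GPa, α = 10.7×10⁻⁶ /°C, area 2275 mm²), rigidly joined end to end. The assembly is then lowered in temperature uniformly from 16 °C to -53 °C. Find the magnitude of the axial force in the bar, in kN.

If the supports were absent, the total length change would be Σ αᵢΔT Lᵢ = 23.3×10⁻⁶×69×360 + 19.8×10⁻⁶×69×220 + 10.7×10⁻⁶×69×875 = 1.525 mm.
The walls prevent any net length change, so an axial force P (same in every segment) develops. Compatibility: P · Σ Lᵢ/(AᵢEᵢ) = δ_free.
Σ Lᵢ/(AᵢEᵢ) = 360/(1625×71×10³) + 220/(2125×110×10³) + 875/(2275×111×10³) = 7.526×10⁻⁶ mm/N.
P = 1.525 / 7.526×10⁻⁶ = 202700 N = 202.7 kN, tensile.

P ≈ 203 kN (tensile)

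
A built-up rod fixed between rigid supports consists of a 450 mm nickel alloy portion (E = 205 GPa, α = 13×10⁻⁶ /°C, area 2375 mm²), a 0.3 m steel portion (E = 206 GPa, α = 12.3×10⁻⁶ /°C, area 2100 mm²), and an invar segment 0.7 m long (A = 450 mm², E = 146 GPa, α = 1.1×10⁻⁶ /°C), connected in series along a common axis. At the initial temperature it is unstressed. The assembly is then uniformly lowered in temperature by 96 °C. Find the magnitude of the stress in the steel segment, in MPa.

σ ≈ 38.4 MPa (tensile)

With the walls removed the bar would change length by δ_free = Σ αᵢΔT Lᵢ = 13×10⁻⁶×96×450 + 12.3×10⁻⁶×96×300 + 1.1×10⁻⁶×96×700 = 0.9898 mm.
The rigid supports impose zero overall length change; the single axial force P common to all segments must satisfy P Σ Lᵢ/(AᵢEᵢ) = δ_free.
The series flexibility is Σ Lᵢ/(AᵢEᵢ) = 450/(2375×205×10³) + 300/(2100×206×10³) + 700/(450×146×10³) = 1.227×10⁻⁵ mm/N.
P = 0.9898 / 1.227×10⁻⁵ = 80650 N = 80.65 kN, tensile.
σ_{steel} = P / A = 80650 / 2100 = 38.4 MPa.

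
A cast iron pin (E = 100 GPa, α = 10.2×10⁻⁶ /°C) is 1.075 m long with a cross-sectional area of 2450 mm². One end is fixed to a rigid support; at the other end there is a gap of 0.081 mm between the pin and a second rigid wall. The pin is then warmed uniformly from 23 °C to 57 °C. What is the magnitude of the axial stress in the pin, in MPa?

σ ≈ 27.1 MPa (compressive)

If the wall were absent the pin would grow by αΔT L = 10.2×10⁻⁶ × 34 × 1075 = 0.3728 mm.
This exceeds the 0.081 mm gap, so the wall pushes back. The portion of expansion that must be recovered elastically is δ_free − gap = 0.3728 − 0.081 = 0.2918 mm.
So σ = E(δ_free − g)/L = 100×10³ × 0.2918/1075 = 27.15 MPa.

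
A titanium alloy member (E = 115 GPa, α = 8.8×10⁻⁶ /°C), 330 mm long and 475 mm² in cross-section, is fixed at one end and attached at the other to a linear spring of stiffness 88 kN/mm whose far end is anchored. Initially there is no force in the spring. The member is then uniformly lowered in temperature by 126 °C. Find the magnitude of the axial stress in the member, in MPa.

Free thermal contraction: δ_free = αΔT L = 8.8×10⁻⁶ × 126 × 330 = 0.3659 mm.
With a force P in the spring, the elastic change of the member is PL/(AE) and that of the spring is P/k; compatibility requires their sum to equal δ_free.
So P = δ_free / [L/(AE) + 1/k] = 0.3659 / [ 330/(475×115×10³) + 1/(88×10³) ].
P = 0.3659 / 1.74×10⁻⁵ = 21020 N.
σ = P/A = 21020/475 = 44.26 MPa.

σ ≈ 44.3 MPa (tensile)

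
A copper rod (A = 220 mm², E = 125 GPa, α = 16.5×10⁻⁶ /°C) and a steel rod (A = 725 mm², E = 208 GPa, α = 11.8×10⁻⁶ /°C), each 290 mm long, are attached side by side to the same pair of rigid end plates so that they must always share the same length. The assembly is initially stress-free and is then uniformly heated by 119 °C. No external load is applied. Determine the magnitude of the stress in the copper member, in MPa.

σ ≈ 59.1 MPa (compressive)

The copper has the larger α, so on heating it would change length more than the steel if both were free. The rigid plates force a common final length, so the copper is put into compression and the steel into tension, with equal and opposite forces P (no external load).
Compatibility of the two members (thermal + elastic change equal): (α₁ − α₂)ΔT = P·[1/(A₁E₁) + 1/(A₂E₂)].
|α₁ − α₂|·ΔT = 4.7×10⁻⁶ × 119 = 0.0005593.
1/(A₁E₁) + 1/(A₂E₂) = 1/(220×125×10³) + 1/(725×208×10³) = 4.299×10⁻⁸ N⁻¹.
P = 0.0005593 / 4.299×10⁻⁸ = 13010 N = 13.01 kN.
σ_{copper} = P/A₁ = 13010/220 = 59.13 MPa, compressive.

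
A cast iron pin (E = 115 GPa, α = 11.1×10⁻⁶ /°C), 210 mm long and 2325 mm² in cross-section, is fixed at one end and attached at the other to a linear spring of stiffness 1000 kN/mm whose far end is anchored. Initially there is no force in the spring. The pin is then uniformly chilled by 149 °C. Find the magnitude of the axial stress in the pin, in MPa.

The unrestrained thermal change is αΔT L = 11.1×10⁻⁶ × 149 × 210 = 0.3473 mm.
With a force P in the spring, the elastic change of the pin is PL/(AE) and that of the spring is P/k; compatibility requires their sum to equal δ_free.
P [ L/(AE) + 1/k ] = δ_free → P [ 210/(2325×115×10³) + 1/(1000×10³) ] = 0.3473.
P = 0.3473 / 1.785×10⁻⁶ = 194500 N.
σ = P/A = 194500/2325 = 83.67 MPa.

σ ≈ 83.7 MPa (tensile)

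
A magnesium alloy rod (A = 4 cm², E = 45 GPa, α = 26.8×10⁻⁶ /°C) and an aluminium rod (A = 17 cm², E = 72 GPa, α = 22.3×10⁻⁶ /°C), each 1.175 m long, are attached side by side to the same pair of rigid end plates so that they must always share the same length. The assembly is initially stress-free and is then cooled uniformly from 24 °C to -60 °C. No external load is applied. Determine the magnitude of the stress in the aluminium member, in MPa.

The magnesium alloy has the larger α, so on cooling it would change length more than the aluminium if both were free. The rigid plates force a common final length, so the magnesium alloy is put into tension and the aluminium into compression, with equal and opposite forces P (no external load).
Equating the net (thermal + elastic) strains gives |α₁ − α₂|·ΔT = P·[1/(A₁E₁) + 1/(A₂E₂)].
|α₁ − α₂|·ΔT = 4.5×10⁻⁶ × 84 = 0.000378.
1/(A₁E₁) + 1/(A₂E₂) = 1/(400×45×10³) + 1/(1700×72×10³) = 6.373×10⁻⁸ N⁻¹.
P = 0.000378 / 6.373×10⁻⁸ = 5932 N = 5.932 kN.
σ_{aluminium} = P/A₂ = 5932/1700 = 3.489 MPa, compressive.

σ ≈ 3.49 MPa (compressive)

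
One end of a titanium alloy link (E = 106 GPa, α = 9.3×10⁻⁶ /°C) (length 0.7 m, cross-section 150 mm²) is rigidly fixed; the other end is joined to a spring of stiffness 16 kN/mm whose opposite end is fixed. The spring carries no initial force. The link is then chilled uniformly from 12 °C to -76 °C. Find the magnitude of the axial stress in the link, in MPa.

σ ≈ 35.9 MPa (tensile)

The unrestrained thermal change is αΔT L = 9.3×10⁻⁶ × 88 × 700 = 0.5729 mm.
Let P be the tensile force in the spring. The link extends elastically by PL/(AE) and the spring stretches by P/k; together these equal δ_free.
So P = δ_free / [L/(AE) + 1/k] = 0.5729 / [ 700/(150×106×10³) + 1/(16×10³) ].
P = 0.5729 / 0.0001065 = 5378 N.
σ = P/A = 5378/150 = 35.85 MPa.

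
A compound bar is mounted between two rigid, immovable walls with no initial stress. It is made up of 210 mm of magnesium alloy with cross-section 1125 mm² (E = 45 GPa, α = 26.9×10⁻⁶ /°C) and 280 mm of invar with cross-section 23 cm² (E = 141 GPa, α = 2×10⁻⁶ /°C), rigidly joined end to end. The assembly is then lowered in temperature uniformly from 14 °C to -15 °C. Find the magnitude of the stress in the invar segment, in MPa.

σ ≈ 15.6 MPa (tensile)

Free thermal contraction of the whole bar: Σ αᵢΔT Lᵢ = 26.9×10⁻⁶×29×210 + 2×10⁻⁶×29×280 = 0.1801 mm.
Since the ends are fixed, an axial force P builds up, equal in every segment, with P · Σ Lᵢ/(AᵢEᵢ) = δ_free.
The series flexibility is Σ Lᵢ/(AᵢEᵢ) = 210/(1125×45×10³) + 280/(2300×141×10³) = 5.012×10⁻⁶ mm/N.
Hence P = δ_free / Σ(L/AE) = 0.1801/5.012×10⁻⁶ = 35.93 kN (tensile).
σ_{invar} = P / A = 35930 / 2300 = 15.62 MPa.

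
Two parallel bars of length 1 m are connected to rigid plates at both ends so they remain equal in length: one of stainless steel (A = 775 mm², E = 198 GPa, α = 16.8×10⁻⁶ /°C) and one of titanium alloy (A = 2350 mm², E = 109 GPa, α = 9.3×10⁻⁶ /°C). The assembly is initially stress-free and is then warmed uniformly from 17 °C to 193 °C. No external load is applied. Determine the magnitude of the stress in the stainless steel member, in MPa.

Equilibrium of a rigid end plate with no external load gives equal and opposite internal forces ±P in the two members. Since α_{stainless steel} > α_{titanium alloy}, heating drives the stainless steel into compression and the titanium alloy into tension.
Setting the final lengths equal and cancelling L: (α₁ − α₂)ΔT = P/(A₁E₁) + P/(A₂E₂).
|α₁ − α₂|·ΔT = 7.5×10⁻⁶ × 176 = 0.00132.
1/(A₁E₁) + 1/(A₂E₂) = 1/(775×198×10³) + 1/(2350×109×10³) = 1.042×10⁻⁸ N⁻¹.
P = 0.00132 / 1.042×10⁻⁸ = 126700 N = 126.7 kN.
σ_{stainless steel} = P/A₁ = 126700/775 = 163.4 MPa, compressive.

σ ≈ 163 MPa (compressive)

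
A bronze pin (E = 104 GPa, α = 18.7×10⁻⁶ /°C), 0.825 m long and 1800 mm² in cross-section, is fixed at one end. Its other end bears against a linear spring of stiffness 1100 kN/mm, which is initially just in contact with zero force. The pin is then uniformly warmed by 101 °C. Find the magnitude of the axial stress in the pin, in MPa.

σ ≈ 163 MPa (compressive)

The unrestrained thermal change is αΔT L = 18.7×10⁻⁶ × 101 × 825 = 1.558 mm.
Let P be the compressive force at the spring. The pin shortens elastically by PL/(AE) and the spring compresses by P/k; together these equal δ_free.
P [ L/(AE) + 1/k ] = δ_free → P [ 825/(1800×104×10³) + 1/(1100×10³) ] = 1.558.
P = 1.558 / 5.316×10⁻⁶ = 293100 N.
σ = P/A = 293100/1800 = 162.8 MPa.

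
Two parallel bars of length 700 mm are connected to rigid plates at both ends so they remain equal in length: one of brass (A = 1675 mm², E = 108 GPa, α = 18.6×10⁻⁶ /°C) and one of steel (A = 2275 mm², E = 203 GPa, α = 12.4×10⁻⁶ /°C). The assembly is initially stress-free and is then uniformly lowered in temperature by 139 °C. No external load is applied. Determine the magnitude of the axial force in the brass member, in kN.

Both members must finish at the same length. With the larger α, the brass tends to over-contract; the plates restrain it, putting the brass in tension and the steel in compression. With no external load the two internal forces are equal and opposite, magnitude P.
Equating the net (thermal + elastic) strains gives |α₁ − α₂|·ΔT = P·[1/(A₁E₁) + 1/(A₂E₂)].
|α₁ − α₂|·ΔT = 6.2×10⁻⁶ × 139 = 0.0008618.
1/(A₁E₁) + 1/(A₂E₂) = 1/(1675×108×10³) + 1/(2275×203×10³) = 7.693×10⁻⁹ N⁻¹.
So P = 0.0008618 / 7.693×10⁻⁹ = 112 kN.

P ≈ 112 kN (tensile in the brass)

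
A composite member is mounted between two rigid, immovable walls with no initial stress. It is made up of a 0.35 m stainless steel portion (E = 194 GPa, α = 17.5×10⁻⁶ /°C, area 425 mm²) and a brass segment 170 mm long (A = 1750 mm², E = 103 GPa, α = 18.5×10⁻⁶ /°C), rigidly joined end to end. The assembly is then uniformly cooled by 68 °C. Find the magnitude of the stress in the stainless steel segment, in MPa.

σ ≈ 286 MPa (tensile)

Free thermal contraction of the whole bar: Σ αᵢΔT Lᵢ = 17.5×10⁻⁶×68×350 + 18.5×10⁻⁶×68×170 = 0.6304 mm.
Since the ends are fixed, an axial force P builds up, equal in every segment, with P · Σ Lᵢ/(AᵢEᵢ) = δ_free.
Σ Lᵢ/(AᵢEᵢ) = 350/(425×194×10³) + 170/(1750×103×10³) = 5.188×10⁻⁶ mm/N.
P = 0.6304 / 5.188×10⁻⁶ = 121500 N = 121.5 kN, tensile.
σ_{stainless steel} = P / A = 121500 / 425 = 285.9 MPa.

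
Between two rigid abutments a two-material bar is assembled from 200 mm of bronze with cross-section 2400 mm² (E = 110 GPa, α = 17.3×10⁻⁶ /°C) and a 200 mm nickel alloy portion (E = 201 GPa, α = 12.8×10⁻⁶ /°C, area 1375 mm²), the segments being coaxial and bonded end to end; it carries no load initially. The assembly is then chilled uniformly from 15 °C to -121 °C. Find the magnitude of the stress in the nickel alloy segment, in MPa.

σ ≈ 402 MPa (tensile)

If the supports were absent, the total length change would be Σ αᵢΔT Lᵢ = 17.3×10⁻⁶×136×200 + 12.8×10⁻⁶×136×200 = 0.8187 mm.
The rigid supports impose zero overall length change; the single axial force P common to all segments must satisfy P Σ Lᵢ/(AᵢEᵢ) = δ_free.
The series flexibility is Σ Lᵢ/(AᵢEᵢ) = 200/(2400×110×10³) + 200/(1375×201×10³) = 1.481×10⁻⁶ mm/N.
So P = 0.8187 / 1.481×10⁻⁶ = 552.7 kN, tensile.
σ_{nickel alloy} = P / A = 552700 / 1375 = 402 MPa.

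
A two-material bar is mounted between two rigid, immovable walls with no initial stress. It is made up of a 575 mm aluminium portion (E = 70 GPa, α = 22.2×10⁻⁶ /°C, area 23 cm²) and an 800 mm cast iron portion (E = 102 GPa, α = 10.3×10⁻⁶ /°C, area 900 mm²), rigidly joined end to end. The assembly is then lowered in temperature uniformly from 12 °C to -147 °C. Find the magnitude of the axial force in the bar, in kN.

P ≈ 272 kN (tensile)

Free thermal contraction of the whole bar: Σ αᵢΔT Lᵢ = 22.2×10⁻⁶×159×575 + 10.3×10⁻⁶×159×800 = 3.34 mm.
The rigid supports impose zero overall length change; the single axial force P common to all segments must satisfy P Σ Lᵢ/(AᵢEᵢ) = δ_free.
Σ Lᵢ/(AᵢEᵢ) = 575/(2300×70×10³) + 800/(900×102×10³) = 1.229×10⁻⁵ mm/N.
Hence P = δ_free / Σ(L/AE) = 3.34/1.229×10⁻⁵ = 271.8 kN (tensile).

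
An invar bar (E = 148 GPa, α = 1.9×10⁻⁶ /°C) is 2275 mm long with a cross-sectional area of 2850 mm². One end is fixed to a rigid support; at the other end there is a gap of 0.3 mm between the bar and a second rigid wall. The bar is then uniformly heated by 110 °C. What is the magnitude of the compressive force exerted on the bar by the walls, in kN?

If the wall were absent the bar would grow by αΔT L = 1.9×10⁻⁶ × 110 × 2275 = 0.4755 mm.
This exceeds the 0.3 mm gap, so the wall pushes back. The portion of expansion that must be recovered elastically is δ_free − gap = 0.4755 − 0.3 = 0.1755 mm.
That suppressed elongation corresponds to σ = E·Δ/L = 148×10³ × 0.1755/2275 = 11.42 MPa.
P = σA = 11.42 × 2850 = 32.53 kN.

P ≈ 32.5 kN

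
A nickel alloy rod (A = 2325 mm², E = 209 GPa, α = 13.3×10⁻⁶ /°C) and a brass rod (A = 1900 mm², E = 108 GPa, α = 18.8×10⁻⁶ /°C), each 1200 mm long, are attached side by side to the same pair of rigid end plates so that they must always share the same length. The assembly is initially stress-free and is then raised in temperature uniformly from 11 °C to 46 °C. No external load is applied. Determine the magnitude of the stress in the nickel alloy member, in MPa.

Equilibrium of a rigid end plate with no external load gives equal and opposite internal forces ±P in the two members. Since α_{brass} > α_{nickel alloy}, heating drives the brass into compression and the nickel alloy into tension.
Setting the final lengths equal and cancelling L: (α₁ − α₂)ΔT = P/(A₁E₁) + P/(A₂E₂).
|α₁ − α₂|·ΔT = 5.5×10⁻⁶ × 35 = 0.0001925.
1/(A₁E₁) + 1/(A₂E₂) = 1/(2325×209×10³) + 1/(1900×108×10³) = 6.931×10⁻⁹ N⁻¹.
So P = 0.0001925 / 6.931×10⁻⁹ = 27.77 kN.
σ_{nickel alloy} = P/A₁ = 27770/2325 = 11.95 MPa, tensile.

σ ≈ 11.9 MPa (tensile)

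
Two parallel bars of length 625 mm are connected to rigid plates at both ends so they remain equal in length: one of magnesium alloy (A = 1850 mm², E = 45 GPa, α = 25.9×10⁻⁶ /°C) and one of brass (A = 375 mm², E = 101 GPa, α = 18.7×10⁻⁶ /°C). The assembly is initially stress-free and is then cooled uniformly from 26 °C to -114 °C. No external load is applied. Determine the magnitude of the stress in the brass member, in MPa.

σ ≈ 70 MPa (compressive)

Equilibrium of a rigid end plate with no external load gives equal and opposite internal forces ±P in the two members. Since α_{magnesium alloy} > α_{brass}, cooling drives the magnesium alloy into tension and the brass into compression.
Setting the final lengths equal and cancelling L: (α₁ − α₂)ΔT = P/(A₁E₁) + P/(A₂E₂).
|α₁ − α₂|·ΔT = 7.2×10⁻⁶ × 140 = 0.001008.
1/(A₁E₁) + 1/(A₂E₂) = 1/(1850×45×10³) + 1/(375×101×10³) = 3.841×10⁻⁸ N⁻¹.
P = 0.001008 / 3.841×10⁻⁸ = 26240 N = 26.24 kN.
σ_{brass} = P/A₂ = 26240/375 = 69.97 MPa, compressive.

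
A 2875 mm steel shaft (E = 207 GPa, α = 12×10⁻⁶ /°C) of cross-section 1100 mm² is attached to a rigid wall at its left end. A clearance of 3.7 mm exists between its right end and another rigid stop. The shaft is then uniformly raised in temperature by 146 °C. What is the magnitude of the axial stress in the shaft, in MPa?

Unrestrained expansion: δ_free = αΔT L = 12×10⁻⁶ × 146 × 2875 = 5.037 mm.
The gap closes (δ_free > 3.7 mm) and the wall then resists a further 5.037 − 3.7 = 1.337 mm of expansion.
Compatibility: PL/(AE) = 1.337 mm, so σ = P/A = E × (1.337/2875) = 96.26 MPa.

σ ≈ 96.3 MPa (compressive)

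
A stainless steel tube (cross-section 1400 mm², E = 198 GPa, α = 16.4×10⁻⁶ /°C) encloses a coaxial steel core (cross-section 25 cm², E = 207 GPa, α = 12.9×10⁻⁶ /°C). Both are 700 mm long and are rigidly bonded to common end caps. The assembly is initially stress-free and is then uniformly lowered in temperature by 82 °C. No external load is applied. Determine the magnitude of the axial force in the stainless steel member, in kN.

P ≈ 51.8 kN (tensile in the stainless steel)

Both members must finish at the same length. With the larger α, the stainless steel tends to over-contract; the plates restrain it, putting the stainless steel in tension and the steel in compression. With no external load the two internal forces are equal and opposite, magnitude P.
Equating the net (thermal + elastic) strains gives |α₁ − α₂|·ΔT = P·[1/(A₁E₁) + 1/(A₂E₂)].
|α₁ − α₂|·ΔT = 3.5×10⁻⁶ × 82 = 0.000287.
1/(A₁E₁) + 1/(A₂E₂) = 1/(1400×198×10³) + 1/(2500×207×10³) = 5.54×10⁻⁹ N⁻¹.
P = 0.000287 / 5.54×10⁻⁹ = 51810 N = 51.81 kN.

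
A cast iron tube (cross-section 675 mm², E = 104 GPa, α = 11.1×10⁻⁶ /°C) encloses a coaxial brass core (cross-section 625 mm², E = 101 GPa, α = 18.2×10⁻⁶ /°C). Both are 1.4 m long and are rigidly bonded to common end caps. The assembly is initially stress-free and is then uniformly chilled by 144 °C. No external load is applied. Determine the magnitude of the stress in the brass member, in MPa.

σ ≈ 54.4 MPa (tensile)

Equilibrium of a rigid end plate with no external load gives equal and opposite internal forces ±P in the two members. Since α_{brass} > α_{cast iron}, cooling drives the brass into tension and the cast iron into compression.
Equating the net (thermal + elastic) strains gives |α₁ − α₂|·ΔT = P·[1/(A₁E₁) + 1/(A₂E₂)].
|α₁ − α₂|·ΔT = 7.1×10⁻⁶ × 144 = 0.001022.
1/(A₁E₁) + 1/(A₂E₂) = 1/(675×104×10³) + 1/(625×101×10³) = 3.009×10⁻⁸ N⁻¹.
So P = 0.001022 / 3.009×10⁻⁸ = 33.98 kN.
σ_{brass} = P/A₂ = 33980/625 = 54.37 MPa, tensile.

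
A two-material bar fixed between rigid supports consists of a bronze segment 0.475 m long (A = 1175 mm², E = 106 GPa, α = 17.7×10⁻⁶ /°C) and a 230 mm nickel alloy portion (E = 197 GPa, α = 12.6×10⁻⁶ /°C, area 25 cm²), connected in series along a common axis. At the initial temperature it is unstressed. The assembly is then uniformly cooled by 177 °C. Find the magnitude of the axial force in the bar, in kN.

With the walls removed the bar would change length by δ_free = Σ αᵢΔT Lᵢ = 17.7×10⁻⁶×177×475 + 12.6×10⁻⁶×177×230 = 2.001 mm.
Since the ends are fixed, an axial force P builds up, equal in every segment, with P · Σ Lᵢ/(AᵢEᵢ) = δ_free.
The series flexibility is Σ Lᵢ/(AᵢEᵢ) = 475/(1175×106×10³) + 230/(2500×197×10³) = 4.281×10⁻⁶ mm/N.
Hence P = δ_free / Σ(L/AE) = 2.001/4.281×10⁻⁶ = 467.5 kN (tensile).

P ≈ 467 kN (tensile)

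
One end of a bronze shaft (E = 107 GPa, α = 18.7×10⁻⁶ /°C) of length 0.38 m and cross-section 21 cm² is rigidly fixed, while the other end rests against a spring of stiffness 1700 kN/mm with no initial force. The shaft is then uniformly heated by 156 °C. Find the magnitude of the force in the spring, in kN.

P ≈ 486 kN

Free thermal expansion: δ_free = αΔT L = 18.7×10⁻⁶ × 156 × 380 = 1.109 mm.
Let P be the compressive force at the spring. The shaft shortens elastically by PL/(AE) and the spring compresses by P/k; together these equal δ_free.
So P = δ_free / [L/(AE) + 1/k] = 1.109 / [ 380/(2100×107×10³) + 1/(1700×10³) ].
P = 1.109 / 2.279×10⁻⁶ = 486300 N.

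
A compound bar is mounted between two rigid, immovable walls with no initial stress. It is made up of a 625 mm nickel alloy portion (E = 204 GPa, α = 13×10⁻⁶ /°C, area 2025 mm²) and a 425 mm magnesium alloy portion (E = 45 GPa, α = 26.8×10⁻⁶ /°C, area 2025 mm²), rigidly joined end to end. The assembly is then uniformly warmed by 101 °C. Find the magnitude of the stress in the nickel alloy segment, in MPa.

σ ≈ 158 MPa (compressive)

Free thermal expansion of the whole bar: Σ αᵢΔT Lᵢ = 13×10⁻⁶×101×625 + 26.8×10⁻⁶×101×425 = 1.971 mm.
Since the ends are fixed, an axial force P builds up, equal in every segment, with P · Σ Lᵢ/(AᵢEᵢ) = δ_free.
Σ Lᵢ/(AᵢEᵢ) = 625/(2025×204×10³) + 425/(2025×45×10³) = 6.177×10⁻⁶ mm/N.
Hence P = δ_free / Σ(L/AE) = 1.971/6.177×10⁻⁶ = 319.1 kN (compressive).
σ_{nickel alloy} = P / A = 319100 / 2025 = 157.6 MPa.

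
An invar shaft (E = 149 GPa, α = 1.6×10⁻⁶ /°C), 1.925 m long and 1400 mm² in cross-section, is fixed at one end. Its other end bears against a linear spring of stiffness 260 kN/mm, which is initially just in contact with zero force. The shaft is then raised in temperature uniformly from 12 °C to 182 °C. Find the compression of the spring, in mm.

δ ≈ 0.154 mm

If the spring were absent the shaft would lengthen by αΔT L = 1.6×10⁻⁶ × 170 × 1925 = 0.5236 mm.
With a force P in the spring, the elastic change of the shaft is PL/(AE) and that of the spring is P/k; compatibility requires their sum to equal δ_free.
So P = δ_free / [L/(AE) + 1/k] = 0.5236 / [ 1925/(1400×149×10³) + 1/(260×10³) ].
P = 0.5236 / 1.307×10⁻⁵ = 40050 N.
Spring compression = P/k = 40050/(260×10³) = 0.154 mm.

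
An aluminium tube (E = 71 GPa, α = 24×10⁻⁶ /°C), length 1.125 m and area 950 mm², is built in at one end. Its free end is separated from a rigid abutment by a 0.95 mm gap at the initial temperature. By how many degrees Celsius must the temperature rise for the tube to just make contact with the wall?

ΔT ≈ 35.2 °C

Contact occurs when the free expansion equals the gap: αΔT L = 0.95 mm.
So ΔT = g/(αL) = 0.95/(24×10⁻⁶ × 1125) = 35.19 °C.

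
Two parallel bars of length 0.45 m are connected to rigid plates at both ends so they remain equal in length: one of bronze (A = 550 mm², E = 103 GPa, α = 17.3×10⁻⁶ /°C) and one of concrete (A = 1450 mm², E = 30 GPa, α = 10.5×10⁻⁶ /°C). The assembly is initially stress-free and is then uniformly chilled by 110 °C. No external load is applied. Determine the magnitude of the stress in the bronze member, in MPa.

σ ≈ 33.5 MPa (tensile)

Equilibrium of a rigid end plate with no external load gives equal and opposite internal forces ±P in the two members. Since α_{bronze} > α_{concrete}, cooling drives the bronze into tension and the concrete into compression.
Equating the net (thermal + elastic) strains gives |α₁ − α₂|·ΔT = P·[1/(A₁E₁) + 1/(A₂E₂)].
|α₁ − α₂|·ΔT = 6.8×10⁻⁶ × 110 = 0.000748.
1/(A₁E₁) + 1/(A₂E₂) = 1/(550×103×10³) + 1/(1450×30×10³) = 4.064×10⁻⁸ N⁻¹.
So P = 0.000748 / 4.064×10⁻⁸ = 18.41 kN.
σ_{bronze} = P/A₁ = 18410/550 = 33.46 MPa, tensile.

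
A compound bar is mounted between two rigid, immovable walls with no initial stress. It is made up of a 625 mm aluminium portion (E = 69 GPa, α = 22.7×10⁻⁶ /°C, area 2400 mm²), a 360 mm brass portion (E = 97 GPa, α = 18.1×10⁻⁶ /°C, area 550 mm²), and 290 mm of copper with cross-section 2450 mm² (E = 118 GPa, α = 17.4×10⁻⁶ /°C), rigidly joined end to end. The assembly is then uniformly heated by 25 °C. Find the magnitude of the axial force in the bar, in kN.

P ≈ 55.9 kN (compressive)

Free thermal expansion of the whole bar: Σ αᵢΔT Lᵢ = 22.7×10⁻⁶×25×625 + 18.1×10⁻⁶×25×360 + 17.4×10⁻⁶×25×290 = 0.6437 mm.
The rigid supports impose zero overall length change; the single axial force P common to all segments must satisfy P Σ Lᵢ/(AᵢEᵢ) = δ_free.
Σ Lᵢ/(AᵢEᵢ) = 625/(2400×69×10³) + 360/(550×97×10³) + 290/(2450×118×10³) = 1.153×10⁻⁵ mm/N.
P = 0.6437 / 1.153×10⁻⁵ = 55850 N = 55.85 kN, compressive.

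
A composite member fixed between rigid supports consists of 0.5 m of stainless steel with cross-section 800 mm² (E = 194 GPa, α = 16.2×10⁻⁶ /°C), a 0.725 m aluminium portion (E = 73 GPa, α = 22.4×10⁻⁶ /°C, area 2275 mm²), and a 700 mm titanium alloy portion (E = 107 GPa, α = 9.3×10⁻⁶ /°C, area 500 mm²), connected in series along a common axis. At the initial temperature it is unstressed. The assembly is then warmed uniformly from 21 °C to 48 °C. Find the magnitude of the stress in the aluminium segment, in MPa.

If the supports were absent, the total length change would be Σ αᵢΔT Lᵢ = 16.2×10⁻⁶×27×500 + 22.4×10⁻⁶×27×725 + 9.3×10⁻⁶×27×700 = 0.8329 mm.
Since the ends are fixed, an axial force P builds up, equal in every segment, with P · Σ Lᵢ/(AᵢEᵢ) = δ_free.
Σ Lᵢ/(AᵢEᵢ) = 500/(800×194×10³) + 725/(2275×73×10³) + 700/(500×107×10³) = 2.067×10⁻⁵ mm/N.
So P = 0.8329 / 2.067×10⁻⁵ = 40.3 kN, compressive.
σ_{aluminium} = P / A = 40300 / 2275 = 17.71 MPa.

σ ≈ 17.7 MPa (compressive)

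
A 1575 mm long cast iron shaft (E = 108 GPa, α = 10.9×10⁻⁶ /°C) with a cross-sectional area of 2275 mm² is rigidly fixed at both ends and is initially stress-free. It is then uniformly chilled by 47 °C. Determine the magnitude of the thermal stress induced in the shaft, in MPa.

With length fixed, the mechanical strain must cancel the thermal strain αΔT = 10.9×10⁻⁶ × 47 = 512.3×10⁻⁶.
σ = EαΔT = 108×10³ × 10.9×10⁻⁶ × 47 = 55.33 MPa (tensile; the shaft is trying to contract).

σ ≈ 55.3 MPa (tensile)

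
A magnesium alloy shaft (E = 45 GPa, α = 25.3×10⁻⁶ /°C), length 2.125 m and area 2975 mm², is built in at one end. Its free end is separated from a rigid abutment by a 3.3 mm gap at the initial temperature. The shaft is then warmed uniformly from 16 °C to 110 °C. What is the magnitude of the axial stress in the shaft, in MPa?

Free thermal elongation = αΔT L = 25.3×10⁻⁶ × 94 × 2125 = 5.054 mm.
The gap closes (δ_free > 3.3 mm) and the wall then resists a further 5.054 − 3.3 = 1.754 mm of expansion.
Compatibility: PL/(AE) = 1.754 mm, so σ = P/A = E × (1.754/2125) = 37.14 MPa.

σ ≈ 37.1 MPa (compressive)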